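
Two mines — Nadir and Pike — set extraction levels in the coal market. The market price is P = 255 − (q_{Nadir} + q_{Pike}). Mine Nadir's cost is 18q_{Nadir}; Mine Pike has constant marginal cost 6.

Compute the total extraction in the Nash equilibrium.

Mine Nadir's profit: π = q_{Nadir}(255 − (q_{Nadir} + q_{Pike})) − 18q_{Nadir}.
∂π/∂q_{Nadir} = 237 − 2q_{Nadir} − q_{Pike} = 0, so q_{Nadir} = 118.5 − 0.5q_{Pike}.
By the same steps for Pike: q_{Pike} = 124.5 − 0.5q_{Nadir}.
Plugging q_{Pike} into Nadir's best response: q_{Nadir} = 118.5 − 0.5(124.5 − 0.5q_{Nadir}) ⇒ 0.75q_{Nadir} = 56.25, so q_{Nadir} = 75.
Then q_{Pike} = 124.5 − 0.5·75 = 87.
Total extraction: 75 + 87 = 162.

162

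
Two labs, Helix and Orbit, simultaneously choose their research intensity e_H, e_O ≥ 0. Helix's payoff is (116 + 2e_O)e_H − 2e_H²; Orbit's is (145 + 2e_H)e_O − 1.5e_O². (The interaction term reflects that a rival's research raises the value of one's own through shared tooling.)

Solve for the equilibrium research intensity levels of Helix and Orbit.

79.75, 101.5

Expanding Helix's payoff: 116e_H + 2e_Oe_H − 2e_H².
∂π/∂e_H = 116 + 2e_O − 4e_H = 0, so e_H = 29 + 0.5e_O.
Likewise for Orbit: e_O = 145/3 + (2/3)e_H.
Plugging e_O into Helix's best response: e_H = 29 + 0.5(145/3 + (2/3)e_H) ⇒ (2/3)e_H = 319/6, so e_H = 79.75.
Then e_O = 145/3 + (2/3)·79.75 = 101.5.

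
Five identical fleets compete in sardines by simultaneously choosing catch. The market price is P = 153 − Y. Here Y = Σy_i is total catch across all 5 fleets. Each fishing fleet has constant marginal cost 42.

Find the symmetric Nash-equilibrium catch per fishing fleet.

18.5

A representative fishing fleet's profit is π_i = y_i(153 − Y) − 42y_i, with Y = y_i + Σ_{j≠i} y_j.
First-order condition: 111 − 2y_i − Σ_{j≠i} y_j = 0.
With identical fishing fleets, set every y_j = y: then 111 − 2y − 4y = 0, i.e. y = 111/6 = 18.5.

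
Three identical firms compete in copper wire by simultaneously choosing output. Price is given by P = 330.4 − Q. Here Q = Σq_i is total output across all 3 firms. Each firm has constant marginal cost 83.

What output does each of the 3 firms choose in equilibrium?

A representative firm's profit is π_i = q_i(330.4 − Q) − 83q_i, with Q = q_i + Σ_{j≠i} q_j.
First-order condition: 247.4 − 2q_i − Σ_{j≠i} q_j = 0.
Imposing symmetry (q_j = q for all j) turns Σ_{j≠i} q_j into 2q, so 247.4 = 4q and q = 61.85.

61.85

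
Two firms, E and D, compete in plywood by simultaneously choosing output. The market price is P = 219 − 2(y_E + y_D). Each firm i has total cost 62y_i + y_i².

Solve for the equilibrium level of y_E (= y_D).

Firm E's profit: π = y_E(219 − 2(y_E + y_D)) − 62y_E − y_E².
∂π/∂y_E = 157 − 6y_E − 2y_D = 0, so y_E = 157/6 − (1/3)y_D.
The game is symmetric, so in equilibrium y_D = y_E: the reaction function gives (4/3)y_E = 157/6, hence y_E = 19.625.

19.625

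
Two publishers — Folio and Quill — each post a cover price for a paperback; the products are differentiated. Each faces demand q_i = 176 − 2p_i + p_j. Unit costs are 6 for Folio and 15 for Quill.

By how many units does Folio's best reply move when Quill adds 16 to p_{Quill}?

Folio's profit: π = (p_{Folio} − 6)(176 − 2p_{Folio} + p_{Quill}).
∂π/∂p_{Folio} = 188 − 4p_{Folio} + p_{Quill} = 0 ⇒ p_{Folio} = 47 + 0.25p_{Quill}.
The reaction-function slope is 0.25, so a 16-unit rise in p_{Quill} moves p_{Folio} by 0.25 × 16 = 4. Folio's best response rises — the actions are strategic complements.

4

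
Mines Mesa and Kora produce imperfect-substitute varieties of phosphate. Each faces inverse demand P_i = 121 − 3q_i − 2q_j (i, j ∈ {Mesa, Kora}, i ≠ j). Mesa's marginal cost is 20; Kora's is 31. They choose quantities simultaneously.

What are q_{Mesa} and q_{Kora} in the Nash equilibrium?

Mine Mesa's profit: π = q_{Mesa}(121 − 3q_{Mesa} − 2q_{Kora}) − 20q_{Mesa}.
∂π/∂q_{Mesa} = 101 − 6q_{Mesa} − 2q_{Kora} = 0 ⇒ q_{Mesa} = 101/6 − (1/3)q_{Kora}.
Similarly q_{Kora} = 15 − (1/3)q_{Mesa}.
Plugging q_{Kora} into Mesa's best response: q_{Mesa} = 101/6 − (1/3)(15 − (1/3)q_{Mesa}) ⇒ (8/9)q_{Mesa} = 71/6, so q_{Mesa} = 13.3125.
Then q_{Kora} = 15 − (1/3)·13.3125 = 10.5625.

13.3125, 10.5625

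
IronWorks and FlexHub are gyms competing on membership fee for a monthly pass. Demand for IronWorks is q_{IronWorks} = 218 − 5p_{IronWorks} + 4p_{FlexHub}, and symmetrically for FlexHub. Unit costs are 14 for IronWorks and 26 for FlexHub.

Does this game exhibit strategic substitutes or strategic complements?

strategic complements

IronWorks's profit: π = (p_{IronWorks} − 14)(218 − 5p_{IronWorks} + 4p_{FlexHub}).
∂π/∂p_{IronWorks} = 288 − 10p_{IronWorks} + 4p_{FlexHub} = 0 ⇒ p_{IronWorks} = 28.8 + 0.4p_{FlexHub}.
The best-response slope dp_{IronWorks}/dp_{FlexHub} = 0.4 > 0: the reaction function is upward-sloping, so the choices are strategic complements.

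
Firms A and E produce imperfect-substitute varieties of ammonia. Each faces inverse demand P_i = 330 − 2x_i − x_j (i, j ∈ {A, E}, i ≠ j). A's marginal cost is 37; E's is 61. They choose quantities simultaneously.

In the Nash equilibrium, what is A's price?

157.4

Firm A's profit: π = x_A(330 − 2x_A − x_E) − 37x_A.
∂π/∂x_A = 293 − 4x_A − x_E = 0 ⇒ x_A = 73.25 − 0.25x_E.
Similarly x_E = 67.25 − 0.25x_A.
Plugging x_E into A's best response: x_A = 73.25 − 0.25(67.25 − 0.25x_A) ⇒ 0.9375x_A = 56.4375, so x_A = 60.2.
Then x_E = 67.25 − 0.25·60.2 = 52.2.
P_A = 330 − 2·60.2 − 52.2 = 157.4.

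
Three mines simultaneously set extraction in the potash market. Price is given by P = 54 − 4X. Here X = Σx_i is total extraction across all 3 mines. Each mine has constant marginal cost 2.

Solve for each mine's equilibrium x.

3.25

A representative mine's profit is π_i = x_i(54 − 4X) − 2x_i, with X = x_i + Σ_{j≠i} x_j.
First-order condition: 52 − 8x_i − 4Σ_{j≠i} x_j = 0.
With identical mines, set every x_j = x: then 52 − 8x − 8x = 0, i.e. x = 52/16 = 3.25.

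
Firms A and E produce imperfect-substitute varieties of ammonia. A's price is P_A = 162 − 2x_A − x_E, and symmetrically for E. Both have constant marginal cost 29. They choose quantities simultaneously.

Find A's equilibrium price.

Firm A's profit: π = x_A(162 − 2x_A − x_E) − 29x_A.
∂π/∂x_A = 133 − 4x_A − x_E = 0 ⇒ x_A = 33.25 − 0.25x_E.
By symmetry x_E = x_A; substituting into the reaction function, 1.25x_A = 33.25 and x_A = 26.6.
P_A = 162 − 2·26.6 − 26.6 = 82.2.

82.2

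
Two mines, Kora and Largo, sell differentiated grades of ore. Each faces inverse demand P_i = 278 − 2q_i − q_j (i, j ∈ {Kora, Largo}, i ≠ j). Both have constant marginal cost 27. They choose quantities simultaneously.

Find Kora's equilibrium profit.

Mine Kora's profit: π = q_{Kora}(278 − 2q_{Kora} − q_{Largo}) − 27q_{Kora}.
∂π/∂q_{Kora} = 251 − 4q_{Kora} − q_{Largo} = 0 ⇒ q_{Kora} = 62.75 − 0.25q_{Largo}.
By symmetry q_{Largo} = q_{Kora}; substituting into the reaction function, 1.25q_{Kora} = 62.75 and q_{Kora} = 50.2.
P_{Kora} = 278 − 2·50.2 − 50.2 = 127.4.
Profit = (127.4 − 27)·50.2 = 5040.08.

5040.08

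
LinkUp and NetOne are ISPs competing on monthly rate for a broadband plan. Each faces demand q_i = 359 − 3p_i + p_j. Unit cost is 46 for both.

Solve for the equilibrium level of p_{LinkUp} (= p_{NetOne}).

99.4

LinkUp's profit: π = (p_{LinkUp} − 46)(359 − 3p_{LinkUp} + p_{NetOne}).
∂π/∂p_{LinkUp} = 497 − 6p_{LinkUp} + p_{NetOne} = 0 ⇒ p_{LinkUp} = 497/6 + (1/6)p_{NetOne}.
By symmetry p_{NetOne} = p_{LinkUp}; substituting into the reaction function, (5/6)p_{LinkUp} = 497/6 and p_{LinkUp} = 99.4.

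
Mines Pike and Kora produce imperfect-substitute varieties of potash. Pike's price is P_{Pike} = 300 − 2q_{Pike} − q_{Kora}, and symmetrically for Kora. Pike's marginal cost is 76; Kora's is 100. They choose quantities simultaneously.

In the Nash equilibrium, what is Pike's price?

Mine Pike's profit: π = q_{Pike}(300 − 2q_{Pike} − q_{Kora}) − 76q_{Pike}.
∂π/∂q_{Pike} = 224 − 4q_{Pike} − q_{Kora} = 0 ⇒ q_{Pike} = 56 − 0.25q_{Kora}.
Similarly q_{Kora} = 50 − 0.25q_{Pike}.
Substituting the second reaction function into the first: q_{Pike} = 56 − 0.25(50 − 0.25q_{Pike}), which gives 0.9375q_{Pike} = 43.5 ⇒ q_{Pike} = 46.4.
Then q_{Kora} = 50 − 0.25·46.4 = 38.4.
P_{Pike} = 300 − 2·46.4 − 38.4 = 168.8.

168.8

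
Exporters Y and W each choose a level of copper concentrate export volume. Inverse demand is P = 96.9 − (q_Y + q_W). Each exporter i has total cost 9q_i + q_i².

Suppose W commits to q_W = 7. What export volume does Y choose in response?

20.225

Exporter Y's profit: π = q_Y(96.9 − (q_Y + q_W)) − 9q_Y − q_Y².
∂π/∂q_Y = 87.9 − 4q_Y − q_W = 0, so q_Y = 21.975 − 0.25q_W.
At q_W = 7: q_Y = 21.975 − 0.25·7 = 20.225.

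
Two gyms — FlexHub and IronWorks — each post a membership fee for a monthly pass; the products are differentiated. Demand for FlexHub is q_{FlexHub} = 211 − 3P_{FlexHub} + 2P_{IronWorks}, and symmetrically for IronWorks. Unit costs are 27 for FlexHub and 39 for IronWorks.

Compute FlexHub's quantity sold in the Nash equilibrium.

144.75

FlexHub's profit: π = (P_{FlexHub} − 27)(211 − 3P_{FlexHub} + 2P_{IronWorks}).
∂π/∂P_{FlexHub} = 292 − 6P_{FlexHub} + 2P_{IronWorks} = 0 ⇒ P_{FlexHub} = 146/3 + (1/3)P_{IronWorks}.
Similarly P_{IronWorks} = 164/3 + (1/3)P_{FlexHub}.
Plugging P_{IronWorks} into FlexHub's best response: P_{FlexHub} = 146/3 + (1/3)(164/3 + (1/3)P_{FlexHub}) ⇒ (8/9)P_{FlexHub} = 602/9, so P_{FlexHub} = 75.25.
Then P_{IronWorks} = 164/3 + (1/3)·75.25 = 79.75.
q_{FlexHub} = 211 − 3·75.25 + 2·79.75 = 144.75.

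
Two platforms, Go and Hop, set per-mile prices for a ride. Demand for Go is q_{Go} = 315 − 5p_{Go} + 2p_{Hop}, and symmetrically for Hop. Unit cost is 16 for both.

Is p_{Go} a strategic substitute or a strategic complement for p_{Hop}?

Go's profit: π = (p_{Go} − 16)(315 − 5p_{Go} + 2p_{Hop}).
∂π/∂p_{Go} = 395 − 10p_{Go} + 2p_{Hop} = 0 ⇒ p_{Go} = 39.5 + 0.2p_{Hop}.
The best-response slope dp_{Go}/dp_{Hop} = 0.2 > 0: the reaction function is upward-sloping, so the choices are strategic complements.

strategic complements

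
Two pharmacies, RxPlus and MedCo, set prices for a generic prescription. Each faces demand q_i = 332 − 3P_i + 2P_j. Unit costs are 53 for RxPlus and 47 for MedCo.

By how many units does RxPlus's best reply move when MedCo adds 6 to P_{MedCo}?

RxPlus's profit: π = (P_{RxPlus} − 53)(332 − 3P_{RxPlus} + 2P_{MedCo}).
∂π/∂P_{RxPlus} = 491 − 6P_{RxPlus} + 2P_{MedCo} = 0 ⇒ P_{RxPlus} = 491/6 + (1/3)P_{MedCo}.
The reaction-function slope is 1/3, so a 6-unit rise in P_{MedCo} moves P_{RxPlus} by 1/3 × 6 = 2. RxPlus's best response rises — the actions are strategic complements.

2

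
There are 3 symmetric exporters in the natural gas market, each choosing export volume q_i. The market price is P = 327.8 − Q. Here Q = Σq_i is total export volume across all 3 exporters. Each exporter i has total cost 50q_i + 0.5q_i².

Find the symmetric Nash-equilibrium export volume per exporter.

55.56

A representative exporter's profit is π_i = q_i(327.8 − Q) − 50q_i − 0.5q_i², with Q = q_i + Σ_{j≠i} q_j.
First-order condition: 277.8 − 3q_i − Σ_{j≠i} q_j = 0.
Imposing symmetry (q_j = q for all j) turns Σ_{j≠i} q_j into 2q, so 277.8 = 5q and q = 55.56.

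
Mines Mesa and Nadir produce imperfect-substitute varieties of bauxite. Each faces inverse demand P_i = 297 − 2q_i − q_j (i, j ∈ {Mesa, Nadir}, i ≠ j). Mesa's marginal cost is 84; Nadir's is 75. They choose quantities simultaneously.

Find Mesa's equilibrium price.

Mine Mesa's profit: π = q_{Mesa}(297 − 2q_{Mesa} − q_{Nadir}) − 84q_{Mesa}.
∂π/∂q_{Mesa} = 213 − 4q_{Mesa} − q_{Nadir} = 0 ⇒ q_{Mesa} = 53.25 − 0.25q_{Nadir}.
Similarly q_{Nadir} = 55.5 − 0.25q_{Mesa}.
Solving the two reaction functions simultaneously: (1 − (−0.25)(−0.25))q_{Mesa} = 53.25 − 0.25·55.5, so 0.9375q_{Mesa} = 39.375 and q_{Mesa} = 42.
Then q_{Nadir} = 55.5 − 0.25·42 = 45.
P_{Mesa} = 297 − 2·42 − 45 = 168.

168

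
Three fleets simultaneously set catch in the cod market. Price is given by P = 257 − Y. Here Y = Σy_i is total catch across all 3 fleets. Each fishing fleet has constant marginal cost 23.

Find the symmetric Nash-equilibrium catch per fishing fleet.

A representative fishing fleet's profit is π_i = y_i(257 − Y) − 23y_i, with Y = y_i + Σ_{j≠i} y_j.
First-order condition: 234 − 2y_i − Σ_{j≠i} y_j = 0.
With identical fishing fleets, set every y_j = y: then 234 − 2y − 2y = 0, i.e. y = 234/4 = 58.5.

58.5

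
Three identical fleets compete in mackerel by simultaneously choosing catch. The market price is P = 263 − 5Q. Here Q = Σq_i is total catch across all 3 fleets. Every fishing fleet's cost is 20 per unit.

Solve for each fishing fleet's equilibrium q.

12.15

A representative fishing fleet's profit is π_i = q_i(263 − 5Q) − 20q_i, with Q = q_i + Σ_{j≠i} q_j.
First-order condition: 243 − 10q_i − 5Σ_{j≠i} q_j = 0.
Imposing symmetry (q_j = q for all j) turns Σ_{j≠i} q_j into 2q, so 243 = 20q and q = 12.15.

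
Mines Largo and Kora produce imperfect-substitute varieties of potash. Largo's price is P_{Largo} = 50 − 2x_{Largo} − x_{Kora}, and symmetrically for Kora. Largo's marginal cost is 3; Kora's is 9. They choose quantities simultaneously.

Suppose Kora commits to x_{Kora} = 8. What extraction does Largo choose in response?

9.75

Mine Largo's profit: π = x_{Largo}(50 − 2x_{Largo} − x_{Kora}) − 3x_{Largo}.
∂π/∂x_{Largo} = 47 − 4x_{Largo} − x_{Kora} = 0 ⇒ x_{Largo} = 11.75 − 0.25x_{Kora}.
At x_{Kora} = 8: x_{Largo} = 11.75 − 0.25·8 = 9.75.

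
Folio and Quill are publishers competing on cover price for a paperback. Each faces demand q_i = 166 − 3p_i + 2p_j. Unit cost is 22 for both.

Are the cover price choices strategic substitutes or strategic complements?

Folio's profit: π = (p_{Folio} − 22)(166 − 3p_{Folio} + 2p_{Quill}).
∂π/∂p_{Folio} = 232 − 6p_{Folio} + 2p_{Quill} = 0 ⇒ p_{Folio} = 116/3 + (1/3)p_{Quill}.
The best-response slope dp_{Folio}/dp_{Quill} = 1/3 > 0: the reaction function is upward-sloping, so the choices are strategic complements.

strategic complements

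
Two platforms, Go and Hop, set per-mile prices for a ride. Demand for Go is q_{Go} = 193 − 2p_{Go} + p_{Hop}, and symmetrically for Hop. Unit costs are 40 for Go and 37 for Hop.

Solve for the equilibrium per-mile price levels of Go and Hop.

90.6, 89.4

Go's profit: π = (p_{Go} − 40)(193 − 2p_{Go} + p_{Hop}).
∂π/∂p_{Go} = 273 − 4p_{Go} + p_{Hop} = 0 ⇒ p_{Go} = 68.25 + 0.25p_{Hop}.
Similarly p_{Hop} = 66.75 + 0.25p_{Go}.
Substituting the second reaction function into the first: p_{Go} = 68.25 + 0.25(66.75 + 0.25p_{Go}), which gives 0.9375p_{Go} = 84.9375 ⇒ p_{Go} = 90.6.
Then p_{Hop} = 66.75 + 0.25·90.6 = 89.4.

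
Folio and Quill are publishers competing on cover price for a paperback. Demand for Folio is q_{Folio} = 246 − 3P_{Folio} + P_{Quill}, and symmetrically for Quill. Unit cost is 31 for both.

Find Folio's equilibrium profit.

4062.72

Folio's profit: π = (P_{Folio} − 31)(246 − 3P_{Folio} + P_{Quill}).
∂π/∂P_{Folio} = 339 − 6P_{Folio} + P_{Quill} = 0 ⇒ P_{Folio} = 56.5 + (1/6)P_{Quill}.
By symmetry P_{Quill} = P_{Folio}; substituting into the reaction function, (5/6)P_{Folio} = 56.5 and P_{Folio} = 67.8.
q_{Folio} = 246 − 3·67.8 + 67.8 = 110.4.
Profit = (67.8 − 31)·110.4 = 4062.72.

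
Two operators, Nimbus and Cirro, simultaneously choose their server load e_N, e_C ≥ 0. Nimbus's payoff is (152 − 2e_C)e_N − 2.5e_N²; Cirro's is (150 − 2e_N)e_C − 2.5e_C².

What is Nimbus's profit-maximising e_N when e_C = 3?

29.2

Expanding Nimbus's payoff: 152e_N − 2e_Ce_N − 2.5e_N².
∂π/∂e_N = 152 − 2e_C − 5e_N = 0, so e_N = 30.4 − 0.4e_C.
At e_C = 3: e_N = 30.4 − 0.4·3 = 29.2.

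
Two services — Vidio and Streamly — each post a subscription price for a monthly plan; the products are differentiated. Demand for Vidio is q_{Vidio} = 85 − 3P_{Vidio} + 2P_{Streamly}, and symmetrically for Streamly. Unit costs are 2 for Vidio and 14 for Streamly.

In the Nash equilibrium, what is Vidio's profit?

Vidio's profit: π = (P_{Vidio} − 2)(85 − 3P_{Vidio} + 2P_{Streamly}).
∂π/∂P_{Vidio} = 91 − 6P_{Vidio} + 2P_{Streamly} = 0 ⇒ P_{Vidio} = 91/6 + (1/3)P_{Streamly}.
Similarly P_{Streamly} = 127/6 + (1/3)P_{Vidio}.
Solving the two reaction functions simultaneously: (1 − (1/3)(1/3))P_{Vidio} = 91/6 + (1/3)·(127/6), so (8/9)P_{Vidio} = 200/9 and P_{Vidio} = 25.
Then P_{Streamly} = 127/6 + (1/3)·25 = 29.5.
q_{Vidio} = 85 − 3·25 + 2·29.5 = 69.
Profit = (25 − 2)·69 = 1587.

1587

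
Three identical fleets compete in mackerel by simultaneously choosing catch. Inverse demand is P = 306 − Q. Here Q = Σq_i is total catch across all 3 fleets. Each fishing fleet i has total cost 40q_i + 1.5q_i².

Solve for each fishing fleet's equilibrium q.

38

A representative fishing fleet's profit is π_i = q_i(306 − Q) − 40q_i − 1.5q_i², with Q = q_i + Σ_{j≠i} q_j.
First-order condition: 266 − 5q_i − Σ_{j≠i} q_j = 0.
In a symmetric equilibrium every fishing fleet chooses the same q, so Σ_{j≠i} q_j = 2q. The condition becomes 266 − 7q = 0, giving q = 266/7 = 38.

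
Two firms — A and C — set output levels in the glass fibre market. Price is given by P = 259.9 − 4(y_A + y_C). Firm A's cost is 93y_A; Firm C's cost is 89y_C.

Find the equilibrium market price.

147.3

Firm A's profit: π = y_A(259.9 − 4(y_A + y_C)) − 93y_A.
∂π/∂y_A = 166.9 − 8y_A − 4y_C = 0, so y_A = 20.8625 − 0.5y_C.
By the same steps for C: y_C = 21.3625 − 0.5y_A.
Solving the two reaction functions simultaneously: (1 − (−0.5)(−0.5))y_A = 20.8625 − 0.5·21.3625, so 0.75y_A = 1629/160 and y_A = 13.575.
Then y_C = 21.3625 − 0.5·13.575 = 14.575.
Equilibrium price: P = 259.9 − 4·28.15 = 147.3.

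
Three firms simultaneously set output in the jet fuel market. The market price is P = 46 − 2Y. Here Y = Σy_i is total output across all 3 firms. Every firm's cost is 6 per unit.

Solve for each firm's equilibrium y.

A representative firm's profit is π_i = y_i(46 − 2Y) − 6y_i, with Y = y_i + Σ_{j≠i} y_j.
First-order condition: 40 − 4y_i − 2Σ_{j≠i} y_j = 0.
With identical firms, set every y_j = y: then 40 − 4y − 4y = 0, i.e. y = 40/8 = 5.

5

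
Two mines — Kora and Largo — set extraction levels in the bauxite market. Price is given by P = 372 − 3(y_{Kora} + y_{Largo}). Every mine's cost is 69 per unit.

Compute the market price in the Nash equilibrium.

170

Mine Kora's profit: π = y_{Kora}(372 − 3(y_{Kora} + y_{Largo})) − 69y_{Kora}.
∂π/∂y_{Kora} = 303 − 6y_{Kora} − 3y_{Largo} = 0, so y_{Kora} = 50.5 − 0.5y_{Largo}.
The game is symmetric, so in equilibrium y_{Largo} = y_{Kora}: the reaction function gives 1.5y_{Kora} = 50.5, hence y_{Kora} = 101/3.
Equilibrium price: P = 372 − 3·(202/3) = 170.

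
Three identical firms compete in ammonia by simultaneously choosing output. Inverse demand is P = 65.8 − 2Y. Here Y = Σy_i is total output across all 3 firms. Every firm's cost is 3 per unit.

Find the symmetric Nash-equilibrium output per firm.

7.85

A representative firm's profit is π_i = y_i(65.8 − 2Y) − 3y_i, with Y = y_i + Σ_{j≠i} y_j.
First-order condition: 62.8 − 4y_i − 2Σ_{j≠i} y_j = 0.
With identical firms, set every y_j = y: then 62.8 − 4y − 4y = 0, i.e. y = 62.8/8 = 7.85.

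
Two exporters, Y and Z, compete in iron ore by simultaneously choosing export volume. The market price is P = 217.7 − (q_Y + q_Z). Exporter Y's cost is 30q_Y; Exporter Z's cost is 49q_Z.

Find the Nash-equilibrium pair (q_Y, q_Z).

68.9, 49.9

Exporter Y's profit: π = q_Y(217.7 − (q_Y + q_Z)) − 30q_Y.
∂π/∂q_Y = 187.7 − 2q_Y − q_Z = 0, so q_Y = 93.85 − 0.5q_Z.
By the same steps for Z: q_Z = 84.35 − 0.5q_Y.
Solving the two reaction functions simultaneously: (1 − (−0.5)(−0.5))q_Y = 93.85 − 0.5·84.35, so 0.75q_Y = 51.675 and q_Y = 68.9.
Then q_Z = 84.35 − 0.5·68.9 = 49.9.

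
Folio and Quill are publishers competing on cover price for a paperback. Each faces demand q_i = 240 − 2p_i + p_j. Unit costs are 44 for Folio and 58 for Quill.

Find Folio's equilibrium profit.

Folio's profit: π = (p_{Folio} − 44)(240 − 2p_{Folio} + p_{Quill}).
∂π/∂p_{Folio} = 328 − 4p_{Folio} + p_{Quill} = 0 ⇒ p_{Folio} = 82 + 0.25p_{Quill}.
Similarly p_{Quill} = 89 + 0.25p_{Folio}.
Plugging p_{Quill} into Folio's best response: p_{Folio} = 82 + 0.25(89 + 0.25p_{Folio}) ⇒ 0.9375p_{Folio} = 104.25, so p_{Folio} = 111.2.
Then p_{Quill} = 89 + 0.25·111.2 = 116.8.
q_{Folio} = 240 − 2·111.2 + 116.8 = 134.4.
Profit = (111.2 − 44)·134.4 = 9031.68.

9031.68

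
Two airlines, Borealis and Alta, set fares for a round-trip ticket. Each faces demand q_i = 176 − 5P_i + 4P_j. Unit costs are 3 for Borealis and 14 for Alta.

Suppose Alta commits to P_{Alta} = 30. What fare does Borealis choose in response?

31.1

Borealis's profit: π = (P_{Borealis} − 3)(176 − 5P_{Borealis} + 4P_{Alta}).
∂π/∂P_{Borealis} = 191 − 10P_{Borealis} + 4P_{Alta} = 0 ⇒ P_{Borealis} = 19.1 + 0.4P_{Alta}.
At P_{Alta} = 30: P_{Borealis} = 19.1 + 0.4·30 = 31.1.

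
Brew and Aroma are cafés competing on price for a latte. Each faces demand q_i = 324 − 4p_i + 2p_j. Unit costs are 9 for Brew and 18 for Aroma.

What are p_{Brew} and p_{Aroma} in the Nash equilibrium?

Brew's profit: π = (p_{Brew} − 9)(324 − 4p_{Brew} + 2p_{Aroma}).
∂π/∂p_{Brew} = 360 − 8p_{Brew} + 2p_{Aroma} = 0 ⇒ p_{Brew} = 45 + 0.25p_{Aroma}.
Similarly p_{Aroma} = 49.5 + 0.25p_{Brew}.
Plugging p_{Aroma} into Brew's best response: p_{Brew} = 45 + 0.25(49.5 + 0.25p_{Brew}) ⇒ 0.9375p_{Brew} = 57.375, so p_{Brew} = 61.2.
Then p_{Aroma} = 49.5 + 0.25·61.2 = 64.8.

61.2, 64.8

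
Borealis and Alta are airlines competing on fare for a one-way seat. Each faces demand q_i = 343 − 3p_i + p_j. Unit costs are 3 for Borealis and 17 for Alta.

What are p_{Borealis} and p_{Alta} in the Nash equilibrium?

Borealis's profit: π = (p_{Borealis} − 3)(343 − 3p_{Borealis} + p_{Alta}).
∂π/∂p_{Borealis} = 352 − 6p_{Borealis} + p_{Alta} = 0 ⇒ p_{Borealis} = 176/3 + (1/6)p_{Alta}.
Similarly p_{Alta} = 197/3 + (1/6)p_{Borealis}.
Solving the two reaction functions simultaneously: (1 − (1/6)(1/6))p_{Borealis} = 176/3 + (1/6)·(197/3), so (35/36)p_{Borealis} = 1253/18 and p_{Borealis} = 71.6.
Then p_{Alta} = 197/3 + (1/6)·71.6 = 77.6.

71.6, 77.6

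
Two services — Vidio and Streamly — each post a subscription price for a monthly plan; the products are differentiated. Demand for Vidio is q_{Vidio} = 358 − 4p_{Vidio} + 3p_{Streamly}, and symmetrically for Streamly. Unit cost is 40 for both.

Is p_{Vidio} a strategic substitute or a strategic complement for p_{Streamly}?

strategic complements

Vidio's profit: π = (p_{Vidio} − 40)(358 − 4p_{Vidio} + 3p_{Streamly}).
∂π/∂p_{Vidio} = 518 − 8p_{Vidio} + 3p_{Streamly} = 0 ⇒ p_{Vidio} = 64.75 + 0.375p_{Streamly}.
The best-response slope dp_{Vidio}/dp_{Streamly} = 0.375 > 0: the reaction function is upward-sloping, so the choices are strategic complements.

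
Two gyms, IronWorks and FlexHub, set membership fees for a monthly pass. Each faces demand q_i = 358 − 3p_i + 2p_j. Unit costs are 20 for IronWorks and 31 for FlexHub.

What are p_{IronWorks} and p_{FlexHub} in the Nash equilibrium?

IronWorks's profit: π = (p_{IronWorks} − 20)(358 − 3p_{IronWorks} + 2p_{FlexHub}).
∂π/∂p_{IronWorks} = 418 − 6p_{IronWorks} + 2p_{FlexHub} = 0 ⇒ p_{IronWorks} = 209/3 + (1/3)p_{FlexHub}.
Similarly p_{FlexHub} = 451/6 + (1/3)p_{IronWorks}.
Solving the two reaction functions simultaneously: (1 − (1/3)(1/3))p_{IronWorks} = 209/3 + (1/3)·(451/6), so (8/9)p_{IronWorks} = 1705/18 and p_{IronWorks} = 106.5625.
Then p_{FlexHub} = 451/6 + (1/3)·106.5625 = 110.6875.

106.5625, 110.6875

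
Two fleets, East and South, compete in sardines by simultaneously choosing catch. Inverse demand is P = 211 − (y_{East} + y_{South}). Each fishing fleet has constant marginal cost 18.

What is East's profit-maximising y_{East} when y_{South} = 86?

Fishing fleet East's profit: π = y_{East}(211 − (y_{East} + y_{South})) − 18y_{East}.
∂π/∂y_{East} = 193 − 2y_{East} − y_{South} = 0, so y_{East} = 96.5 − 0.5y_{South}.
At y_{South} = 86: y_{East} = 96.5 − 0.5·86 = 53.5.

53.5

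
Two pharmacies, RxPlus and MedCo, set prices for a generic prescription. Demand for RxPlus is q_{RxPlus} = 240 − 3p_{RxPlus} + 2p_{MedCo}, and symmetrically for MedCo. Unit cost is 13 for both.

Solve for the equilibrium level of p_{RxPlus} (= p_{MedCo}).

69.75

RxPlus's profit: π = (p_{RxPlus} − 13)(240 − 3p_{RxPlus} + 2p_{MedCo}).
∂π/∂p_{RxPlus} = 279 − 6p_{RxPlus} + 2p_{MedCo} = 0 ⇒ p_{RxPlus} = 46.5 + (1/3)p_{MedCo}.
By symmetry p_{MedCo} = p_{RxPlus}; substituting into the reaction function, (2/3)p_{RxPlus} = 46.5 and p_{RxPlus} = 69.75.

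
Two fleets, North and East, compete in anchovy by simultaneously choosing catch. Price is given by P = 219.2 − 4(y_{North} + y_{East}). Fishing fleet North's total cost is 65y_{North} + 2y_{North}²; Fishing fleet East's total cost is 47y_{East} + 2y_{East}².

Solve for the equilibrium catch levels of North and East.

Fishing fleet North's profit: π = y_{North}(219.2 − 4(y_{North} + y_{East})) − 65y_{North} − 2y_{North}².
∂π/∂y_{North} = 154.2 − 12y_{North} − 4y_{East} = 0, so y_{North} = 12.85 − (1/3)y_{East}.
By the same steps for East: y_{East} = 14.35 − (1/3)y_{North}.
Solving the two reaction functions simultaneously: (1 − (−1/3)(−1/3))y_{North} = 12.85 − (1/3)·14.35, so (8/9)y_{North} = 121/15 and y_{North} = 9.075.
Then y_{East} = 14.35 − (1/3)·9.075 = 11.325.

9.075, 11.325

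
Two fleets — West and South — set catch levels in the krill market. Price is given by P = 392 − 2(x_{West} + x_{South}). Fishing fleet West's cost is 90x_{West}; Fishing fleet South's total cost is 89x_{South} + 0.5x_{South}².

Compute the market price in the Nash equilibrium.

203

Fishing fleet West's profit: π = x_{West}(392 − 2(x_{West} + x_{South})) − 90x_{West}.
∂π/∂x_{West} = 302 − 4x_{West} − 2x_{South} = 0, so x_{West} = 75.5 − 0.5x_{South}.
For South: ∂π/∂x_{South} = 303 − 5x_{South} − 2x_{West} = 0 ⇒ x_{South} = 60.6 − 0.4x_{West}.
Solving the two reaction functions simultaneously: (1 − (−0.5)(−0.4))x_{West} = 75.5 − 0.5·60.6, so 0.8x_{West} = 45.2 and x_{West} = 56.5.
Then x_{South} = 60.6 − 0.4·56.5 = 38.
Equilibrium price: P = 392 − 2·94.5 = 203.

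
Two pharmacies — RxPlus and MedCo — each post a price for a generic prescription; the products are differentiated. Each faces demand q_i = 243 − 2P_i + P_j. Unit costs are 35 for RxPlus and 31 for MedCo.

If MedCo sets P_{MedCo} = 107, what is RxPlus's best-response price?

RxPlus's profit: π = (P_{RxPlus} − 35)(243 − 2P_{RxPlus} + P_{MedCo}).
∂π/∂P_{RxPlus} = 313 − 4P_{RxPlus} + P_{MedCo} = 0 ⇒ P_{RxPlus} = 78.25 + 0.25P_{MedCo}.
At P_{MedCo} = 107: P_{RxPlus} = 78.25 + 0.25·107 = 105.

105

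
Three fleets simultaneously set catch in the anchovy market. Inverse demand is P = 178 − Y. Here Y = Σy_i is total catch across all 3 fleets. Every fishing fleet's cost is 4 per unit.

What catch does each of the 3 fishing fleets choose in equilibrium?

A representative fishing fleet's profit is π_i = y_i(178 − Y) − 4y_i, with Y = y_i + Σ_{j≠i} y_j.
First-order condition: 174 − 2y_i − Σ_{j≠i} y_j = 0.
In a symmetric equilibrium every fishing fleet chooses the same y, so Σ_{j≠i} y_j = 2y. The condition becomes 174 − 4y = 0, giving y = 174/4 = 43.5.

43.5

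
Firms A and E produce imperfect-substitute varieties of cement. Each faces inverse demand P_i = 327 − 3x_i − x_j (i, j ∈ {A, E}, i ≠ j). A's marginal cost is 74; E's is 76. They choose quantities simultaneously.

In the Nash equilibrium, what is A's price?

182.6

Firm A's profit: π = x_A(327 − 3x_A − x_E) − 74x_A.
∂π/∂x_A = 253 − 6x_A − x_E = 0 ⇒ x_A = 253/6 − (1/6)x_E.
Similarly x_E = 251/6 − (1/6)x_A.
Substituting the second reaction function into the first: x_A = 253/6 − (1/6)(251/6 − (1/6)x_A), which gives (35/36)x_A = 1267/36 ⇒ x_A = 36.2.
Then x_E = 251/6 − (1/6)·36.2 = 35.8.
P_A = 327 − 3·36.2 − 35.8 = 182.6.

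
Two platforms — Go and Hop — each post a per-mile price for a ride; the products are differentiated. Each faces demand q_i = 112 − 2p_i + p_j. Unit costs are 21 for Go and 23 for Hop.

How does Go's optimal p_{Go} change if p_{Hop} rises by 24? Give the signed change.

6

Go's profit: π = (p_{Go} − 21)(112 − 2p_{Go} + p_{Hop}).
∂π/∂p_{Go} = 154 − 4p_{Go} + p_{Hop} = 0 ⇒ p_{Go} = 38.5 + 0.25p_{Hop}.
The reaction-function slope is 0.25, so a 24-unit rise in p_{Hop} moves p_{Go} by 0.25 × 24 = 6. Go's best response rises — the actions are strategic complements.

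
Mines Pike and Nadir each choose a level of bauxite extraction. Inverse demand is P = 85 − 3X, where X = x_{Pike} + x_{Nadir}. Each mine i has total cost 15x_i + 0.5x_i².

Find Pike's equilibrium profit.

171.5

Mine Pike's profit: π = x_{Pike}(85 − 3(x_{Pike} + x_{Nadir})) − 15x_{Pike} − 0.5x_{Pike}².
∂π/∂x_{Pike} = 70 − 7x_{Pike} − 3x_{Nadir} = 0, so x_{Pike} = 10 − (3/7)x_{Nadir}.
By symmetry x_{Nadir} = x_{Pike}; substituting into the reaction function, (10/7)x_{Pike} = 10 and x_{Pike} = 7.
Price P = 85 − 3·14 = 43.
Pike's profit: (43 − 15)·7 − 0.5(7)² = 171.5.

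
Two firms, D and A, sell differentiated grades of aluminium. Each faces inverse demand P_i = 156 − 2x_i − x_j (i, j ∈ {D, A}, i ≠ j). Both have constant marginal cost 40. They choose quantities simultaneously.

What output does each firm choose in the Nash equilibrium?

23.2

Firm D's profit: π = x_D(156 − 2x_D − x_A) − 40x_D.
∂π/∂x_D = 116 − 4x_D − x_A = 0 ⇒ x_D = 29 − 0.25x_A.
The game is symmetric, so in equilibrium x_A = x_D: the reaction function gives 1.25x_D = 29, hence x_D = 23.2.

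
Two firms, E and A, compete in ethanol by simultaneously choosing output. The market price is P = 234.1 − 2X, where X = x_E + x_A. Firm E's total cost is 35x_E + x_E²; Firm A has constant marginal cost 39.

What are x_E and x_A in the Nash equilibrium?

20.31, 38.62

Firm E's profit: π = x_E(234.1 − 2(x_E + x_A)) − 35x_E − x_E².
∂π/∂x_E = 199.1 − 6x_E − 2x_A = 0, so x_E = 1991/60 − (1/3)x_A.
For A: ∂π/∂x_A = 195.1 − 4x_A − 2x_E = 0 ⇒ x_A = 48.775 − 0.5x_E.
Solving the two reaction functions simultaneously: (1 − (−1/3)(−0.5))x_E = 1991/60 − (1/3)·48.775, so (5/6)x_E = 16.925 and x_E = 20.31.
Then x_A = 48.775 − 0.5·20.31 = 38.62.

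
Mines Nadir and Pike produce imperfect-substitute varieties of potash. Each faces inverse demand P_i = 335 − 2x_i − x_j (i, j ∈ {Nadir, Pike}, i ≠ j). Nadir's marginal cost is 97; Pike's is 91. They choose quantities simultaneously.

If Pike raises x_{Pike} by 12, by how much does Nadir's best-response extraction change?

-3

Mine Nadir's profit: π = x_{Nadir}(335 − 2x_{Nadir} − x_{Pike}) − 97x_{Nadir}.
∂π/∂x_{Nadir} = 238 − 4x_{Nadir} − x_{Pike} = 0 ⇒ x_{Nadir} = 59.5 − 0.25x_{Pike}.
The reaction-function slope is −0.25, so a 12-unit rise in x_{Pike} moves x_{Nadir} by −0.25 × 12 = −3. Nadir's best response falls — the actions are strategic substitutes.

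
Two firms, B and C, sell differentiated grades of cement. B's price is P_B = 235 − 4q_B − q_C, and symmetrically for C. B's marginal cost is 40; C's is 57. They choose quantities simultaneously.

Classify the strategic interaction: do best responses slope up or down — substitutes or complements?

strategic substitutes

Firm B's profit: π = q_B(235 − 4q_B − q_C) − 40q_B.
∂π/∂q_B = 195 − 8q_B − q_C = 0 ⇒ q_B = 24.375 − 0.125q_C.
The best-response slope dq_B/dq_C = −0.125 < 0: the reaction function is downward-sloping, so the choices are strategic substitutes.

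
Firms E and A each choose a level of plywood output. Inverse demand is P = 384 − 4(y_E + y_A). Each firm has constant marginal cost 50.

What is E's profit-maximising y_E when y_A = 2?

Firm E's profit: π = y_E(384 − 4(y_E + y_A)) − 50y_E.
∂π/∂y_E = 334 − 8y_E − 4y_A = 0, so y_E = 41.75 − 0.5y_A.
At y_A = 2: y_E = 41.75 − 0.5·2 = 40.75.

40.75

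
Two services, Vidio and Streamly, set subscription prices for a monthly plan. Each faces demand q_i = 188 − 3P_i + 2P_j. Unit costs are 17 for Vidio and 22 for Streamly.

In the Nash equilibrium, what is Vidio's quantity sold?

131.0625

Vidio's profit: π = (P_{Vidio} − 17)(188 − 3P_{Vidio} + 2P_{Streamly}).
∂π/∂P_{Vidio} = 239 − 6P_{Vidio} + 2P_{Streamly} = 0 ⇒ P_{Vidio} = 239/6 + (1/3)P_{Streamly}.
Similarly P_{Streamly} = 127/3 + (1/3)P_{Vidio}.
Plugging P_{Streamly} into Vidio's best response: P_{Vidio} = 239/6 + (1/3)(127/3 + (1/3)P_{Vidio}) ⇒ (8/9)P_{Vidio} = 971/18, so P_{Vidio} = 60.6875.
Then P_{Streamly} = 127/3 + (1/3)·60.6875 = 62.5625.
q_{Vidio} = 188 − 3·60.6875 + 2·62.5625 = 131.0625.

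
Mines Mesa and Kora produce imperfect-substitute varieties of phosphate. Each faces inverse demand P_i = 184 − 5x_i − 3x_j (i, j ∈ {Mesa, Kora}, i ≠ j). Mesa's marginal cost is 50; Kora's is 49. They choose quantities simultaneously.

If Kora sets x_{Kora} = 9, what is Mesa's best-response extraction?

Mine Mesa's profit: π = x_{Mesa}(184 − 5x_{Mesa} − 3x_{Kora}) − 50x_{Mesa}.
∂π/∂x_{Mesa} = 134 − 10x_{Mesa} − 3x_{Kora} = 0 ⇒ x_{Mesa} = 13.4 − 0.3x_{Kora}.
At x_{Kora} = 9: x_{Mesa} = 13.4 − 0.3·9 = 10.7.

10.7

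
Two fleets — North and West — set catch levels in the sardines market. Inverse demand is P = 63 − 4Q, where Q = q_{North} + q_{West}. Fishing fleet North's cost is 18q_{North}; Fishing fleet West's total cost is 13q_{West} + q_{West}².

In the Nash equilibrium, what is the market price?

Fishing fleet North's profit: π = q_{North}(63 − 4(q_{North} + q_{West})) − 18q_{North}.
∂π/∂q_{North} = 45 − 8q_{North} − 4q_{West} = 0, so q_{North} = 5.625 − 0.5q_{West}.
For West: ∂π/∂q_{West} = 50 − 10q_{West} − 4q_{North} = 0 ⇒ q_{West} = 5 − 0.4q_{North}.
Plugging q_{West} into North's best response: q_{North} = 5.625 − 0.5(5 − 0.4q_{North}) ⇒ 0.8q_{North} = 3.125, so q_{North} = 125/32.
Then q_{West} = 5 − 0.4·(125/32) = 3.4375.
Equilibrium price: P = 63 − 4·(235/32) = 33.625.

33.625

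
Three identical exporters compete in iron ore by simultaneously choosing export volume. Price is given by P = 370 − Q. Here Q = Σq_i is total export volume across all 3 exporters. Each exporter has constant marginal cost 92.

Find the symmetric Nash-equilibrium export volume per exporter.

69.5

A representative exporter's profit is π_i = q_i(370 − Q) − 92q_i, with Q = q_i + Σ_{j≠i} q_j.
First-order condition: 278 − 2q_i − Σ_{j≠i} q_j = 0.
In a symmetric equilibrium every exporter chooses the same q, so Σ_{j≠i} q_j = 2q. The condition becomes 278 − 4q = 0, giving q = 278/4 = 69.5.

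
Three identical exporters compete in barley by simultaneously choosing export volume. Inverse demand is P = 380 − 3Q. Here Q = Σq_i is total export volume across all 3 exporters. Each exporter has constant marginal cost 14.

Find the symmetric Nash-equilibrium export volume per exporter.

30.5

A representative exporter's profit is π_i = q_i(380 − 3Q) − 14q_i, with Q = q_i + Σ_{j≠i} q_j.
First-order condition: 366 − 6q_i − 3Σ_{j≠i} q_j = 0.
In a symmetric equilibrium every exporter chooses the same q, so Σ_{j≠i} q_j = 2q. The condition becomes 366 − 12q = 0, giving q = 366/12 = 30.5.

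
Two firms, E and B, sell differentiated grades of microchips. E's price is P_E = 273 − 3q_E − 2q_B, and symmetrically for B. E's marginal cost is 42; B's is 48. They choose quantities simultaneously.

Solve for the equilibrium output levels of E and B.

29.25, 27.75

Firm E's profit: π = q_E(273 − 3q_E − 2q_B) − 42q_E.
∂π/∂q_E = 231 − 6q_E − 2q_B = 0 ⇒ q_E = 38.5 − (1/3)q_B.
Similarly q_B = 37.5 − (1/3)q_E.
Substituting the second reaction function into the first: q_E = 38.5 − (1/3)(37.5 − (1/3)q_E), which gives (8/9)q_E = 26 ⇒ q_E = 29.25.
Then q_B = 37.5 − (1/3)·29.25 = 27.75.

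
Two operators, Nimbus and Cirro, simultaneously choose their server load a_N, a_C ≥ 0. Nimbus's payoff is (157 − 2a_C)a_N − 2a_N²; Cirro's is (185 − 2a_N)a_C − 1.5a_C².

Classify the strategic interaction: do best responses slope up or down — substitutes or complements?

Expanding Nimbus's payoff: 157a_N − 2a_Ca_N − 2a_N².
∂π/∂a_N = 157 − 2a_C − 4a_N = 0, so a_N = 39.25 − 0.5a_C.
The best-response slope da_N/da_C = −0.5 < 0: the reaction function is downward-sloping, so the choices are strategic substitutes.

strategic substitutes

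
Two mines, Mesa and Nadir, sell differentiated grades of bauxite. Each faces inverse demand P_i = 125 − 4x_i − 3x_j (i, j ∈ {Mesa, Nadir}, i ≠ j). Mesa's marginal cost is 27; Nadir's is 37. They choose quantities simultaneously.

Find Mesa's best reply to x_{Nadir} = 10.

8.5

Mine Mesa's profit: π = x_{Mesa}(125 − 4x_{Mesa} − 3x_{Nadir}) − 27x_{Mesa}.
∂π/∂x_{Mesa} = 98 − 8x_{Mesa} − 3x_{Nadir} = 0 ⇒ x_{Mesa} = 12.25 − 0.375x_{Nadir}.
At x_{Nadir} = 10: x_{Mesa} = 12.25 − 0.375·10 = 8.5.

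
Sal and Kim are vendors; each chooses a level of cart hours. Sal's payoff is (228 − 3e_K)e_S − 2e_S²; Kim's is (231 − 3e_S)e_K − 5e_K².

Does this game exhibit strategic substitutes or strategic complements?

strategic substitutes

Expanding Sal's payoff: 228e_S − 3e_Ke_S − 2e_S².
∂π/∂e_S = 228 − 3e_K − 4e_S = 0, so e_S = 57 − 0.75e_K.
The best-response slope de_S/de_K = −0.75 < 0: the reaction function is downward-sloping, so the choices are strategic substitutes.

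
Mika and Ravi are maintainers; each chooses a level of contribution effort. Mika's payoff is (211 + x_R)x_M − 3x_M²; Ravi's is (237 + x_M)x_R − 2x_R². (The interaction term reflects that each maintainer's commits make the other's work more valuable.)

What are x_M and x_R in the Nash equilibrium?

47, 71

Expanding Mika's payoff: 211x_M + x_Rx_M − 3x_M².
∂π/∂x_M = 211 + x_R − 6x_M = 0, so x_M = 211/6 + (1/6)x_R.
Likewise for Ravi: x_R = 59.25 + 0.25x_M.
Substituting the second reaction function into the first: x_M = 211/6 + (1/6)(59.25 + 0.25x_M), which gives (23/24)x_M = 1081/24 ⇒ x_M = 47.
Then x_R = 59.25 + 0.25·47 = 71.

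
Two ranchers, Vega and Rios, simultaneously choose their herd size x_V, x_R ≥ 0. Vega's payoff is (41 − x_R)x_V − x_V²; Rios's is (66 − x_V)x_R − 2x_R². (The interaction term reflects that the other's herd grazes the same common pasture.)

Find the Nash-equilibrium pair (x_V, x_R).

14, 13

Expanding Vega's payoff: 41x_V − x_Rx_V − x_V².
∂π/∂x_V = 41 − x_R − 2x_V = 0, so x_V = 20.5 − 0.5x_R.
Likewise for Rios: x_R = 16.5 − 0.25x_V.
Solving the two reaction functions simultaneously: (1 − (−0.5)(−0.25))x_V = 20.5 − 0.5·16.5, so 0.875x_V = 12.25 and x_V = 14.
Then x_R = 16.5 − 0.25·14 = 13.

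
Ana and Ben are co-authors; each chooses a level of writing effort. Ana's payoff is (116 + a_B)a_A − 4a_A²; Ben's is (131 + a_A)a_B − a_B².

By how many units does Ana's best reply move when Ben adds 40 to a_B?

5

Expanding Ana's payoff: 116a_A + a_Ba_A − 4a_A².
∂π/∂a_A = 116 + a_B − 8a_A = 0, so a_A = 14.5 + 0.125a_B.
The reaction-function slope is 0.125, so a 40-unit rise in a_B moves a_A by 0.125 × 40 = 5. Ana's best response rises — the actions are strategic complements.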